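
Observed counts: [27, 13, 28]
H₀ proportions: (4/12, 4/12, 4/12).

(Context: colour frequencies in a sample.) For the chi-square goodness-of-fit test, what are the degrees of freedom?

degrees of freedom = 2

df = k − 1 = 3 − 1 = 2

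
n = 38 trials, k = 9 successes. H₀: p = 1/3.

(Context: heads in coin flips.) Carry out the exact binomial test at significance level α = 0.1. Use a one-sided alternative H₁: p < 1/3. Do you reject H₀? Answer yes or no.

Exact binomial: n=38, k=9, p₀=1/3=0.3333
P(X≤9) from Σ C(n,i)·p₀^i·(1−p₀)^(n−i)
p-value (one-sided, H₁ less) = 0.13688
At α=0.1: p ≥ α → fail to reject H₀

reject H₀: no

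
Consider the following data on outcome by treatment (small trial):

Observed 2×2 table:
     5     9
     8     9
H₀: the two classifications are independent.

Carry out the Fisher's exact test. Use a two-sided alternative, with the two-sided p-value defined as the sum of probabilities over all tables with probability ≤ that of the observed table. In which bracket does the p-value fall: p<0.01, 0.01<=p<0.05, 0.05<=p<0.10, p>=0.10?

p-value bracket: p>=0.10

Margins: r₁=14, r₂=17, c₁=13, c₂=18, n=31
p_obs = C(14,5)·C(17,8)/C(31,13); sum pmf over tables with pmf ≤ p_obs
p-value (two-sided) = 0.71684
→ bracket: p>=0.10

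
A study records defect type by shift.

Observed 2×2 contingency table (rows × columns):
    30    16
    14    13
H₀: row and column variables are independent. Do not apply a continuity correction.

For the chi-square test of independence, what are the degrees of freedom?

df = (r−1)(c−1) = (2−1)·(2−1) = 1

degrees of freedom = 1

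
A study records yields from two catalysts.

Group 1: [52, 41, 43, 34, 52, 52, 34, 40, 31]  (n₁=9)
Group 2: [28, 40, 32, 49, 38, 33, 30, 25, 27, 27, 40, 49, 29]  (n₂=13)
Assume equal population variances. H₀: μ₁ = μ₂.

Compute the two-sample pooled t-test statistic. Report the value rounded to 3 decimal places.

x̄₁=42.111, s₁=8.328, n₁=9
x̄₂=34.385, s₂=8.150, n₂=13
s_p² = [8·8.328² + 12·8.150²]/20 = 67.5983
SE = √(s_p²·(1/9+1/13)) = 3.5652
t = (42.111−34.385)/3.5652 = 2.1672
df = 20

test statistic = 2.167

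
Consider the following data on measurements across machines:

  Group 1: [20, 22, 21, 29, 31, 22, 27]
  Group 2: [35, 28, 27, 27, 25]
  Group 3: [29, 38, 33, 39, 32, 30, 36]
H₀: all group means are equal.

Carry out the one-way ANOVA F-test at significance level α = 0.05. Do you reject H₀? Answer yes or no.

Group means [24.57, 28.40, 33.86], grand mean 29.000
SSB = Σnᵢ(x̄ᵢ−x̄)² = 304.229; SSW = ΣΣ(x−x̄ᵢ)² = 263.771
MSB = 304.229/2 = 152.1143; MSW = 263.771/16 = 16.4857
F = MSB/MSW = 9.2270
df = (2, 16)
p-value (upper-tail) = 0.00216
At α=0.05: p < α → reject H₀

reject H₀: yes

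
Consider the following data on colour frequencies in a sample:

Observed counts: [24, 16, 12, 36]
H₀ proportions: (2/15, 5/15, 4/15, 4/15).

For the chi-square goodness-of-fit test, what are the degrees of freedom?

degrees of freedom = 3

df = k − 1 = 4 − 1 = 3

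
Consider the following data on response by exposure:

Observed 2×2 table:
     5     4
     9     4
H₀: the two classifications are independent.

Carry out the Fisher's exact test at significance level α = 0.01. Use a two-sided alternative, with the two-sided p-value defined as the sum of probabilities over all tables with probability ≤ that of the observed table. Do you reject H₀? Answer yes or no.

reject H₀: no

Margins: r₁=9, r₂=13, c₁=14, c₂=8, n=22
p_obs = C(9,5)·C(13,9)/C(22,14); sum pmf over tables with pmf ≤ p_obs
p-value (two-sided) = 0.66192
At α=0.01: p ≥ α → fail to reject H₀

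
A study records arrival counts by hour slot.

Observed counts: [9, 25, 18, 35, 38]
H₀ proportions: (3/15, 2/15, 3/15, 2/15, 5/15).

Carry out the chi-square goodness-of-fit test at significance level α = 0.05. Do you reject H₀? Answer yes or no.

n = 125; E_i = n·p_i = [25.00, 16.67, 25.00, 16.67, 41.67]
χ² = (9−25.00)²/25.00 + (25−16.67)²/16.67 + (18−25.00)²/25.00 + (35−16.67)²/16.67 + (38−41.67)²/41.67 = 36.8560
df = 4
p-value (upper-tail) = 0.00000
At α=0.05: p < α → reject H₀

reject H₀: yes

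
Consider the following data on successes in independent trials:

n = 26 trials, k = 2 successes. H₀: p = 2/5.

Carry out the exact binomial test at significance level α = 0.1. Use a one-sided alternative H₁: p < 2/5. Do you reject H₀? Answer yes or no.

Exact binomial: n=26, k=2, p₀=2/5=0.4000
P(X≤2) from Σ C(n,i)·p₀^i·(1−p₀)^(n−i)
p-value (one-sided, H₁ less) = 0.00028
At α=0.1: p < α → reject H₀

reject H₀: yes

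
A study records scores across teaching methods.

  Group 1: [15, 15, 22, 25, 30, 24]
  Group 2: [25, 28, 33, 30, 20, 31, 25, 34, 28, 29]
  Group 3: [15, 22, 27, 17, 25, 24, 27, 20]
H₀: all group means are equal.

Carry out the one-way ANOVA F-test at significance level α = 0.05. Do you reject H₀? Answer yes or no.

reject H₀: yes

Group means [21.83, 28.30, 22.12], grand mean 24.625
SSB = Σnᵢ(x̄ᵢ−x̄)² = 231.817; SSW = ΣΣ(x−x̄ᵢ)² = 471.808
MSB = 231.817/2 = 115.9083; MSW = 471.808/21 = 22.4671
F = MSB/MSW = 5.1590
df = (2, 21)
p-value (upper-tail) = 0.01505
At α=0.05: p < α → reject H₀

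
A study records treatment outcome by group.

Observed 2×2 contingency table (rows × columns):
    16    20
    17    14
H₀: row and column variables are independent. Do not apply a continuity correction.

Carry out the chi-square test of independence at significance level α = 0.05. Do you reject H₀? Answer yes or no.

reject H₀: no

Row totals [36, 31], col totals [33, 34], n=67
χ² = (16−17.73)²/17.73 + (20−18.27)²/18.27 + (17−15.27)²/15.27 + (14−15.73)²/15.73 = 0.7200
df = 1
p-value (upper-tail) = 0.39614
At α=0.05: p ≥ α → fail to reject H₀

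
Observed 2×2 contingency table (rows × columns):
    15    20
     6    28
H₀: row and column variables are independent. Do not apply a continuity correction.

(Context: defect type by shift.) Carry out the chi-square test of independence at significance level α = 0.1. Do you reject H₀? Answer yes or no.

Row totals [35, 34], col totals [21, 48], n=69
χ² = (15−10.65)²/10.65 + (20−24.35)²/24.35 + (6−10.35)²/10.35 + (28−23.65)²/23.65 = 5.1771
df = 1
p-value (upper-tail) = 0.02289
At α=0.1: p < α → reject H₀

reject H₀: yes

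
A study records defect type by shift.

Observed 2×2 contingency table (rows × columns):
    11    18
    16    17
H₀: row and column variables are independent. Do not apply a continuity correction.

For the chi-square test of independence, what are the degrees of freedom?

degrees of freedom = 1

df = (r−1)(c−1) = (2−1)·(2−1) = 1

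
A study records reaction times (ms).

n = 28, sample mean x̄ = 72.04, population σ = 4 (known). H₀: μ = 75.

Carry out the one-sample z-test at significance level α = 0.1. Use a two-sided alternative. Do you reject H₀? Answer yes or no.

SE = σ/√n = 4/√28 = 0.7559
z = (x̄−μ₀)/SE = (72.04−75)/0.7559 = -3.9157
p-value (two-sided) = 0.00009
At α=0.1: p < α → reject H₀

reject H₀: yes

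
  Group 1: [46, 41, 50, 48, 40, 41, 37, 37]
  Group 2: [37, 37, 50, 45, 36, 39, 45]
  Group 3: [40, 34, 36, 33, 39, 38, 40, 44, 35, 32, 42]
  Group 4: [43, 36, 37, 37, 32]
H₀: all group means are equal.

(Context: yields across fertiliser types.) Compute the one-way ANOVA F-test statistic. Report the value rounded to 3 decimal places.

test statistic = 2.719

Group means [42.50, 41.29, 37.55, 37.00], grand mean 39.581
SSB = Σnᵢ(x̄ᵢ−x̄)² = 167.393; SSW = ΣΣ(x−x̄ᵢ)² = 554.156
MSB = 167.393/3 = 55.7975; MSW = 554.156/27 = 20.5243
F = MSB/MSW = 2.7186
df = (3, 27)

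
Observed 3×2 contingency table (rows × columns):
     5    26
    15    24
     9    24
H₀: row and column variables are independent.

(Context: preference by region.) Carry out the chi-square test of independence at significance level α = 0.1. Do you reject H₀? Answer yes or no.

reject H₀: no

Row totals [31, 39, 33], col totals [29, 74], n=103
χ² = (5−8.73)²/8.73 + (26−22.27)²/22.27 + (15−10.98)²/10.98 + (24−28.02)²/28.02 + (9−9.29)²/9.29 + (24−23.71)²/23.71 = 4.2771
df = 2
p-value (upper-tail) = 0.11782
At α=0.1: p ≥ α → fail to reject H₀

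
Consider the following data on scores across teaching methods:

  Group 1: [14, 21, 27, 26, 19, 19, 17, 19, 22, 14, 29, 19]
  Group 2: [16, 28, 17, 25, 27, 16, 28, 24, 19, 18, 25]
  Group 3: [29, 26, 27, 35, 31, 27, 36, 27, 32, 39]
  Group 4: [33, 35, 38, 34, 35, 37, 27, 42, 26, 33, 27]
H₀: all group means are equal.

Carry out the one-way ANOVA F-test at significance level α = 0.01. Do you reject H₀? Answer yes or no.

Group means [20.50, 22.09, 30.90, 33.36], grand mean 26.477
SSB = Σnᵢ(x̄ᵢ−x̄)² = 1357.623; SSW = ΣΣ(x−x̄ᵢ)² = 927.355
MSB = 1357.623/3 = 452.5409; MSW = 927.355/40 = 23.1839
F = MSB/MSW = 19.5197
df = (3, 40)
p-value (upper-tail) = 0.00000
At α=0.01: p < α → reject H₀

reject H₀: yes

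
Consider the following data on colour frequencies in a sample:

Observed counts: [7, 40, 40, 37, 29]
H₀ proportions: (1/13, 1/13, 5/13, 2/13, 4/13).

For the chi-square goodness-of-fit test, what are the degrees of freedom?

degrees of freedom = 4

df = k − 1 = 5 − 1 = 4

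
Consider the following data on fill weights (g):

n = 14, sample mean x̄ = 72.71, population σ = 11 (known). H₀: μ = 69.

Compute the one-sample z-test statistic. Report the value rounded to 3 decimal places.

test statistic = 1.262

SE = σ/√n = 11/√14 = 2.9399
z = (x̄−μ₀)/SE = (72.71−69)/2.9399 = 1.2620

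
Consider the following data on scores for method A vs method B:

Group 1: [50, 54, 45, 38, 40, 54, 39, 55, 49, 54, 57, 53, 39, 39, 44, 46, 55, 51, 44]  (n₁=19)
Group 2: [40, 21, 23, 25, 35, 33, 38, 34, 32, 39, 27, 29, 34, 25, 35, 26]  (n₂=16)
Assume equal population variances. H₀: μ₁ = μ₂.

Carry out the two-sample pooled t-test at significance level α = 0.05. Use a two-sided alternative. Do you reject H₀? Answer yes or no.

x̄₁=47.684, s₁=6.566, n₁=19
x̄₂=31.000, s₂=5.944, n₂=16
s_p² = [18·6.566² + 15·5.944²]/33 = 39.5789
SE = √(s_p²·(1/19+1/16)) = 2.1347
t = (47.684−31.000)/2.1347 = 7.8159
df = 33
p-value (two-sided) = 0.00000
At α=0.05: p < α → reject H₀

reject H₀: yes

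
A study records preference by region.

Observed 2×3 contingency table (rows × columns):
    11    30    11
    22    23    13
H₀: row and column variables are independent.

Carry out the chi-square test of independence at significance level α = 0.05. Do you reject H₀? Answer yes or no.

reject H₀: no

Row totals [52, 58], col totals [33, 53, 24], n=110
χ² = (11−15.60)²/15.60 + (30−25.05)²/25.05 + (11−11.35)²/11.35 + (22−17.40)²/17.40 + (23−27.95)²/27.95 + (13−12.65)²/12.65 = 4.4438
df = 2
p-value (upper-tail) = 0.10840
At α=0.05: p ≥ α → fail to reject H₀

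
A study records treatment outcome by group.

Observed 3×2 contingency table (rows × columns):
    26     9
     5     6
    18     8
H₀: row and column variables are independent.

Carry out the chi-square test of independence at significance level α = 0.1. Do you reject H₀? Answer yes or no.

reject H₀: no

Row totals [35, 11, 26], col totals [49, 23], n=72
χ² = (26−23.82)²/23.82 + (9−11.18)²/11.18 + (5−7.49)²/7.49 + (6−3.51)²/3.51 + (18−17.69)²/17.69 + (8−8.31)²/8.31 = 3.2260
df = 2
p-value (upper-tail) = 0.19929
At α=0.1: p ≥ α → fail to reject H₀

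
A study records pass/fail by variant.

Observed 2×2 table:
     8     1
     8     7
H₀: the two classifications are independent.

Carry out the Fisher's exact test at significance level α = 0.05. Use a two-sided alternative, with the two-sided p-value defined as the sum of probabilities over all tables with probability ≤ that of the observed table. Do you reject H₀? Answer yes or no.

Margins: r₁=9, r₂=15, c₁=16, c₂=8, n=24
p_obs = C(9,8)·C(15,8)/C(24,16); sum pmf over tables with pmf ≤ p_obs
p-value (two-sided) = 0.17818
At α=0.05: p ≥ α → fail to reject H₀

reject H₀: no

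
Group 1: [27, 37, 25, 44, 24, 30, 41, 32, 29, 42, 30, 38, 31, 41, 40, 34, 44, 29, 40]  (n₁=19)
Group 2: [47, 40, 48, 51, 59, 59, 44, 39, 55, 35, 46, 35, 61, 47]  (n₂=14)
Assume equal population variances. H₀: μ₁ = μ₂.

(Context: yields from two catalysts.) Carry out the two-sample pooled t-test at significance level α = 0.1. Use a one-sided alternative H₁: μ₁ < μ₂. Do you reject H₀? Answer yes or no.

x̄₁=34.632, s₁=6.568, n₁=19
x̄₂=47.571, s₂=8.644, n₂=14
s_p² = [18·6.568² + 13·8.644²]/31 = 56.3822
SE = √(s_p²·(1/19+1/14)) = 2.6448
t = (34.632−47.571)/2.6448 = -4.8926
df = 31
p-value (one-sided, H₁ less) = 0.00001
At α=0.1: p < α → reject H₀

reject H₀: yes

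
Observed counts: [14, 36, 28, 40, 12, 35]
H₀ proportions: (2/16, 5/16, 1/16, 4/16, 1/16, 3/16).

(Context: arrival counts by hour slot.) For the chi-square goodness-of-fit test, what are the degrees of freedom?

degrees of freedom = 5

df = k − 1 = 6 − 1 = 5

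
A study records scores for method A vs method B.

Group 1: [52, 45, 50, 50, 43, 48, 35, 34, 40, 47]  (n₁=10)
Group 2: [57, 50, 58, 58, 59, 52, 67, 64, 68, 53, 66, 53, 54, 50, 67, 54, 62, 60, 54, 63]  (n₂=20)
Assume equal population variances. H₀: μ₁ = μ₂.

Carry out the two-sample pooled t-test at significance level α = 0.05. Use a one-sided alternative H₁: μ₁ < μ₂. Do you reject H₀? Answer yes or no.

x̄₁=44.400, s₁=6.310, n₁=10
x̄₂=58.450, s₂=5.925, n₂=20
s_p² = [9·6.310² + 19·5.925²]/28 = 36.6196
SE = √(s_p²·(1/10+1/20)) = 2.3437
t = (44.400−58.450)/2.3437 = -5.9948
df = 28
p-value (one-sided, H₁ less) = 0.00000
At α=0.05: p < α → reject H₀

reject H₀: yes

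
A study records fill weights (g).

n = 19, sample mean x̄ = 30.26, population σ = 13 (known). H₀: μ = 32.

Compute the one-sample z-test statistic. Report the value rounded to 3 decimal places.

SE = σ/√n = 13/√19 = 2.9824
z = (x̄−μ₀)/SE = (30.26−32)/2.9824 = -0.5834

test statistic = -0.583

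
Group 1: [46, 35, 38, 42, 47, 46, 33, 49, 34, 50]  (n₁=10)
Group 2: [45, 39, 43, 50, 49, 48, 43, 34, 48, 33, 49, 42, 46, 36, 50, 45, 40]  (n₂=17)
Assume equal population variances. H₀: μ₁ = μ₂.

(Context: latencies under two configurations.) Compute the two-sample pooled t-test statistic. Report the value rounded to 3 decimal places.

test statistic = -0.651

x̄₁=42.000, s₁=6.498, n₁=10
x̄₂=43.529, s₂=5.524, n₂=17
s_p² = [9·6.498² + 16·5.524²]/25 = 34.7294
SE = √(s_p²·(1/10+1/17)) = 2.3486
t = (42.000−43.529)/2.3486 = -0.6512
df = 25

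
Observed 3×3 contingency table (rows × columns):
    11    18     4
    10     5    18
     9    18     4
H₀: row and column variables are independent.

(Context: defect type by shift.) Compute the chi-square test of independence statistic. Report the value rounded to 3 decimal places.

Row totals [33, 33, 31], col totals [30, 41, 26], n=97
χ² = (11−10.21)²/10.21 + (18−13.95)²/13.95 + (4−8.85)²/8.85 + (10−10.21)²/10.21 + (5−13.95)²/13.95 + (18−8.85)²/8.85 + (9−9.59)²/9.59 + (18−13.10)²/13.10 + (4−8.31)²/8.31 = 23.2134
df = 4

test statistic = 23.213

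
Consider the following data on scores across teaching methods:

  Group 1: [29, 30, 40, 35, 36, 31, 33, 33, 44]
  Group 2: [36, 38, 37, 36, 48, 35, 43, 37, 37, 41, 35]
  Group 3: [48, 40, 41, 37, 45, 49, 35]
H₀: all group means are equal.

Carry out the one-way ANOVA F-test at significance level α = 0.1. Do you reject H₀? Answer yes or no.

Group means [34.56, 38.45, 42.14], grand mean 38.111
SSB = Σnᵢ(x̄ᵢ−x̄)² = 228.860; SSW = ΣΣ(x−x̄ᵢ)² = 523.807
MSB = 228.860/2 = 114.4300; MSW = 523.807/24 = 21.8253
F = MSB/MSW = 5.2430
df = (2, 24)
p-value (upper-tail) = 0.01291
At α=0.1: p < α → reject H₀

reject H₀: yes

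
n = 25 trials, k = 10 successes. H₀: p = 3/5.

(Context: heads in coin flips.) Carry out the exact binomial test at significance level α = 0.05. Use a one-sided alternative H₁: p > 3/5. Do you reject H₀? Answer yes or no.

reject H₀: no

Exact binomial: n=25, k=10, p₀=3/5=0.6000
P(X≥10) from Σ C(n,i)·p₀^i·(1−p₀)^(n−i)
p-value (one-sided, H₁ greater) = 0.98683
At α=0.05: p ≥ α → fail to reject H₀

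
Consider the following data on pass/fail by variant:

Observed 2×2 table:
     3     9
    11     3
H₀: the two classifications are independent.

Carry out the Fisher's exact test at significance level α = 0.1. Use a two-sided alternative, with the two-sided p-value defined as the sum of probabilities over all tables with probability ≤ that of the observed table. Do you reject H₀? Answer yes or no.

reject H₀: yes

Margins: r₁=12, r₂=14, c₁=14, c₂=12, n=26
p_obs = C(12,3)·C(14,11)/C(26,14); sum pmf over tables with pmf ≤ p_obs
p-value (two-sided) = 0.01623
At α=0.1: p < α → reject H₀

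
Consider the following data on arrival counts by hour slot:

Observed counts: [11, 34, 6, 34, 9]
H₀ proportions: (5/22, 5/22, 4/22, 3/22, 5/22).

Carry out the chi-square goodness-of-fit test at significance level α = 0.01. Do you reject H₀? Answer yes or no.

n = 94; E_i = n·p_i = [21.36, 21.36, 17.09, 12.82, 21.36]
χ² = (11−21.36)²/21.36 + (34−21.36)²/21.36 + (6−17.09)²/17.09 + (34−12.82)²/12.82 + (9−21.36)²/21.36 = 61.8567
df = 4
p-value (upper-tail) = 0.00000
At α=0.01: p < α → reject H₀

reject H₀: yes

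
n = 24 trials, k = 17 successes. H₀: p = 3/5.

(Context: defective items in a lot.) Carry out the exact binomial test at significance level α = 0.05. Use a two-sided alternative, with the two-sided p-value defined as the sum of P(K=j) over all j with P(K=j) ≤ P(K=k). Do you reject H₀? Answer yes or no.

Exact binomial: n=24, k=17, p₀=3/5=0.6000
P(X=j) = C(n,j)·p₀^j·(1−p₀)^(n−j); p = Σ P(X=j) over j with P(X=j) ≤ P(X=17)
p-value (two-sided) = 0.30621
At α=0.05: p ≥ α → fail to reject H₀

reject H₀: no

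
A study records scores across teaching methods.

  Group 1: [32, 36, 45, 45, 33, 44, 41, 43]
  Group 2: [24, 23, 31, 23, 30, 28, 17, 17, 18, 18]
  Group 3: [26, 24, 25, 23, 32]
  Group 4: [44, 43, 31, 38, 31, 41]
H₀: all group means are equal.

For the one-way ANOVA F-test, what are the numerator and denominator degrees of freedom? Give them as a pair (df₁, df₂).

k = 4 groups, N = 29 total
df = (k−1, N−k) = (4−1, 29−4) = (3, 25)

degrees of freedom = [3, 25]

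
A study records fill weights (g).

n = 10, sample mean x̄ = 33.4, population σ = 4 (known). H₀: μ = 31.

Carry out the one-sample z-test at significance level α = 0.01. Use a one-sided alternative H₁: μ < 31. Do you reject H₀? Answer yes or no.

SE = σ/√n = 4/√10 = 1.2649
z = (x̄−μ₀)/SE = (33.4−31)/1.2649 = 1.8974
p-value (one-sided, H₁ less) = 0.97111
At α=0.01: p ≥ α → fail to reject H₀

reject H₀: no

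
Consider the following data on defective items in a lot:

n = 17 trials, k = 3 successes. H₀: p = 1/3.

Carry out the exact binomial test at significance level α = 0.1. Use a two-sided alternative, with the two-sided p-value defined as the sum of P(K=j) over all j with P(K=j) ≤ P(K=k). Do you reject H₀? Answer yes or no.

Exact binomial: n=17, k=3, p₀=1/3=0.3333
P(X=j) = C(n,j)·p₀^j·(1−p₀)^(n−j); p = Σ P(X=j) over j with P(X=j) ≤ P(X=3)
p-value (two-sided) = 0.20590
At α=0.1: p ≥ α → fail to reject H₀

reject H₀: no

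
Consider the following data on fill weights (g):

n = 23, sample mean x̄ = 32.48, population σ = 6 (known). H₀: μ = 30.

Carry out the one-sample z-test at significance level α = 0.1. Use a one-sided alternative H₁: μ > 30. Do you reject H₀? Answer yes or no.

SE = σ/√n = 6/√23 = 1.2511
z = (x̄−μ₀)/SE = (32.48−30)/1.2511 = 1.9823
p-value (one-sided, H₁ greater) = 0.02372
At α=0.1: p < α → reject H₀

reject H₀: yes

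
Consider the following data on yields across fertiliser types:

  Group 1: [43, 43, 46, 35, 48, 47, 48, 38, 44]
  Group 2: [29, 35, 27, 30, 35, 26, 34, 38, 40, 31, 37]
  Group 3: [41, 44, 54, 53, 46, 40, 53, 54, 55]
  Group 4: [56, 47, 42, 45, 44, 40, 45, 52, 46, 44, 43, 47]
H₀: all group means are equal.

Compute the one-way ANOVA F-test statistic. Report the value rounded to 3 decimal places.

Group means [43.56, 32.91, 48.89, 45.92], grand mean 42.561
SSB = Σnᵢ(x̄ᵢ−x̄)² = 1529.161; SSW = ΣΣ(x−x̄ᵢ)² = 880.937
MSB = 1529.161/3 = 509.7202; MSW = 880.937/37 = 23.8091
F = MSB/MSW = 21.4086
df = (3, 37)

test statistic = 21.409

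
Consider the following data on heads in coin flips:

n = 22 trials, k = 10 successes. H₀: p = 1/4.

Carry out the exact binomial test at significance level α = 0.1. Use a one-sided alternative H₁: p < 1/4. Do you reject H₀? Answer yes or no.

reject H₀: no

Exact binomial: n=22, k=10, p₀=1/4=0.2500
P(X≤10) from Σ C(n,i)·p₀^i·(1−p₀)^(n−i)
p-value (one-sided, H₁ less) = 0.99003
At α=0.1: p ≥ α → fail to reject H₀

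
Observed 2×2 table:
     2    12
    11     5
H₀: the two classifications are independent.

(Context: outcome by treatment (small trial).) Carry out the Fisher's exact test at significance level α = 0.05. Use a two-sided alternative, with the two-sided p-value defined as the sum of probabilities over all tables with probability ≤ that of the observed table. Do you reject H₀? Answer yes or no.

reject H₀: yes

Margins: r₁=14, r₂=16, c₁=13, c₂=17, n=30
p_obs = C(14,2)·C(16,11)/C(30,13); sum pmf over tables with pmf ≤ p_obs
p-value (two-sided) = 0.00391
At α=0.05: p < α → reject H₀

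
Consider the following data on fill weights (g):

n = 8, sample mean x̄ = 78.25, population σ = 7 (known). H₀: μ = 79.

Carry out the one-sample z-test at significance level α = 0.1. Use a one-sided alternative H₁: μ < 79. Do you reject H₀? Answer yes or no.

reject H₀: no

SE = σ/√n = 7/√8 = 2.4749
z = (x̄−μ₀)/SE = (78.25−79)/2.4749 = -0.3030
p-value (one-sided, H₁ less) = 0.38093
At α=0.1: p ≥ α → fail to reject H₀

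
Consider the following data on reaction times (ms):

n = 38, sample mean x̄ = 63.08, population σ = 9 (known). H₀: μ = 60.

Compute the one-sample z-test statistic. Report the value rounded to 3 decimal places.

SE = σ/√n = 9/√38 = 1.4600
z = (x̄−μ₀)/SE = (63.08−60)/1.4600 = 2.1096

test statistic = 2.110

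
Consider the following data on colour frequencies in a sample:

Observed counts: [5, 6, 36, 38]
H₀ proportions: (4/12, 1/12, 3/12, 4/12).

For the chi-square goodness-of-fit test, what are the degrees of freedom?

degrees of freedom = 3

df = k − 1 = 4 − 1 = 3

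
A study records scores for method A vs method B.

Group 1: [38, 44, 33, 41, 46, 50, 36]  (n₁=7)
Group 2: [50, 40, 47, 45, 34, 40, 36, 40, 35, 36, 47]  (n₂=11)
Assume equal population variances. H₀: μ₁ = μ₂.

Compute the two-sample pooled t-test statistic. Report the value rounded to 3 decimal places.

test statistic = 0.085

x̄₁=41.143, s₁=5.956, n₁=7
x̄₂=40.909, s₂=5.540, n₂=11
s_p² = [6·5.956² + 10·5.540²]/16 = 32.4854
SE = √(s_p²·(1/7+1/11)) = 2.7557
t = (41.143−40.909)/2.7557 = 0.0848
df = 16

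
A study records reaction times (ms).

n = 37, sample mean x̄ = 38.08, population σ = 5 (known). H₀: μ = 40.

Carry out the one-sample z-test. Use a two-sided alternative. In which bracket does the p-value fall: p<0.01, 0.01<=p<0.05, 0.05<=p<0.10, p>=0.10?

SE = σ/√n = 5/√37 = 0.8220
z = (x̄−μ₀)/SE = (38.08−40)/0.8220 = -2.3358
p-value (two-sided) = 0.01950
→ bracket: 0.01<=p<0.05

p-value bracket: 0.01<=p<0.05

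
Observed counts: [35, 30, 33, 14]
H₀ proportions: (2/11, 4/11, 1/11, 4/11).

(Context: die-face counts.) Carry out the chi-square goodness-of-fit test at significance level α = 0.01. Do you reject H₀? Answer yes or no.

n = 112; E_i = n·p_i = [20.36, 40.73, 10.18, 40.73]
χ² = (35−20.36)²/20.36 + (30−40.73)²/40.73 + (33−10.18)²/10.18 + (14−40.73)²/40.73 = 82.0223
df = 3
p-value (upper-tail) = 0.00000
At α=0.01: p < α → reject H₀

reject H₀: yes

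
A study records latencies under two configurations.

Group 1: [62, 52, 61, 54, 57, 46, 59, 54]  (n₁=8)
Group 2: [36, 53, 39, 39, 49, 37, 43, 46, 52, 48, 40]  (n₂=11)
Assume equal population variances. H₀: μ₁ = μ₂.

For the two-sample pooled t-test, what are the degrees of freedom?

degrees of freedom = 17

df = n₁ + n₂ − 2 = 8 + 11 − 2 = 17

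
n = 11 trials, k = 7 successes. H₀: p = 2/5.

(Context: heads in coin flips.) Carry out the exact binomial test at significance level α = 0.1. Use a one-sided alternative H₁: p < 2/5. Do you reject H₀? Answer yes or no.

Exact binomial: n=11, k=7, p₀=2/5=0.4000
P(X≤7) from Σ C(n,i)·p₀^i·(1−p₀)^(n−i)
p-value (one-sided, H₁ less) = 0.97072
At α=0.1: p ≥ α → fail to reject H₀

reject H₀: no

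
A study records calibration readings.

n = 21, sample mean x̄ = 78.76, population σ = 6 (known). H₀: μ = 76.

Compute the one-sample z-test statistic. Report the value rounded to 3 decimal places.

SE = σ/√n = 6/√21 = 1.3093
z = (x̄−μ₀)/SE = (78.76−76)/1.3093 = 2.1080

test statistic = 2.108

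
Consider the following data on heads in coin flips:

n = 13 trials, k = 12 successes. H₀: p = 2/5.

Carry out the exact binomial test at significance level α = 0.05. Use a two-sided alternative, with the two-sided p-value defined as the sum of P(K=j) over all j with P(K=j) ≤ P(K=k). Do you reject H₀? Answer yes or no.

reject H₀: yes

Exact binomial: n=13, k=12, p₀=2/5=0.4000
P(X=j) = C(n,j)·p₀^j·(1−p₀)^(n−j); p = Σ P(X=j) over j with P(X=j) ≤ P(X=12)
p-value (two-sided) = 0.00014
At α=0.05: p < α → reject H₀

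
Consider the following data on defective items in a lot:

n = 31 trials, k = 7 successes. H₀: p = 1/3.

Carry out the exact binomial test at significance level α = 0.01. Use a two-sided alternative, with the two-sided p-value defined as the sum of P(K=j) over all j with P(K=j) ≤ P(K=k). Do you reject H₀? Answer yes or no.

reject H₀: no

Exact binomial: n=31, k=7, p₀=1/3=0.3333
P(X=j) = C(n,j)·p₀^j·(1−p₀)^(n−j); p = Σ P(X=j) over j with P(X=j) ≤ P(X=7)
p-value (two-sided) = 0.25432
At α=0.01: p ≥ α → fail to reject H₀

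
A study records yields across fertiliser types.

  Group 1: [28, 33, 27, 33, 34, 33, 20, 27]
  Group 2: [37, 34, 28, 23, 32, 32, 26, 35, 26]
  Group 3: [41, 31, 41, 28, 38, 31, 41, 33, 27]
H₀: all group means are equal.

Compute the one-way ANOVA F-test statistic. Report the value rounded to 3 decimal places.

test statistic = 2.504

Group means [29.38, 30.33, 34.56], grand mean 31.500
SSB = Σnᵢ(x̄ᵢ−x̄)² = 132.403; SSW = ΣΣ(x−x̄ᵢ)² = 608.097
MSB = 132.403/2 = 66.2014; MSW = 608.097/23 = 26.4390
F = MSB/MSW = 2.5039
df = (2, 23)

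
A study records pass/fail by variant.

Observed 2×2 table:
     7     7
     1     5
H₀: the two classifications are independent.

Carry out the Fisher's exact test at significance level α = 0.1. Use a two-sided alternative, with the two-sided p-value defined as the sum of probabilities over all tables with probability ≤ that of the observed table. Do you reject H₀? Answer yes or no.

reject H₀: no

Margins: r₁=14, r₂=6, c₁=8, c₂=12, n=20
p_obs = C(14,7)·C(6,1)/C(20,8); sum pmf over tables with pmf ≤ p_obs
p-value (two-sided) = 0.32456
At α=0.1: p ≥ α → fail to reject H₀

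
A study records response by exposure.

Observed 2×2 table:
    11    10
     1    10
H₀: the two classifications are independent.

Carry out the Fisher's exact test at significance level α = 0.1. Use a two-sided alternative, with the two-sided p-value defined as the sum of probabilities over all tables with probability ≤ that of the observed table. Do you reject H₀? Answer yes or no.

Margins: r₁=21, r₂=11, c₁=12, c₂=20, n=32
p_obs = C(21,11)·C(11,1)/C(32,12); sum pmf over tables with pmf ≤ p_obs
p-value (two-sided) = 0.02319
At α=0.1: p < α → reject H₀

reject H₀: yes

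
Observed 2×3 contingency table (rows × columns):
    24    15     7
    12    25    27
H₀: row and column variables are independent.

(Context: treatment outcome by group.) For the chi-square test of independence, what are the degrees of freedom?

df = (r−1)(c−1) = (2−1)·(3−1) = 2

degrees of freedom = 2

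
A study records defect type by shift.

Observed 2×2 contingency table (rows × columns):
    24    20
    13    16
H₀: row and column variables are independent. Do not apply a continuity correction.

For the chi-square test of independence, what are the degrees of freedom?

df = (r−1)(c−1) = (2−1)·(2−1) = 1

degrees of freedom = 1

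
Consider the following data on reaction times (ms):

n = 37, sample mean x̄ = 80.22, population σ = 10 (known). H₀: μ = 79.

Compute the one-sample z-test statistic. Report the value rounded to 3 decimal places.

test statistic = 0.742

SE = σ/√n = 10/√37 = 1.6440
z = (x̄−μ₀)/SE = (80.22−79)/1.6440 = 0.7421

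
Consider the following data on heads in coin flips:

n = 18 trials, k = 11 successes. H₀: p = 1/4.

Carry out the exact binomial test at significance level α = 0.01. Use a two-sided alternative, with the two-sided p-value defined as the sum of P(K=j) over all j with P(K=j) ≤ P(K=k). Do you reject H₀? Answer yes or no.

reject H₀: yes

Exact binomial: n=18, k=11, p₀=1/4=0.2500
P(X=j) = C(n,j)·p₀^j·(1−p₀)^(n−j); p = Σ P(X=j) over j with P(X=j) ≤ P(X=11)
p-value (two-sided) = 0.00124
At α=0.01: p < α → reject H₀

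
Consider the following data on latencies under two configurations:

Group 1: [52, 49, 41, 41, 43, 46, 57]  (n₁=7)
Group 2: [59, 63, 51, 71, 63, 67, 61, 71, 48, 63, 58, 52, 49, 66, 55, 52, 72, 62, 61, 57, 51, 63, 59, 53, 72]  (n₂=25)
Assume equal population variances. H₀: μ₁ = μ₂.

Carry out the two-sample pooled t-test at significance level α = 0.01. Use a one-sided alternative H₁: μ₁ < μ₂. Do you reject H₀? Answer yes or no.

x̄₁=47.000, s₁=6.028, n₁=7
x̄₂=59.960, s₂=7.363, n₂=25
s_p² = [6·6.028² + 24·7.363²]/30 = 50.6320
SE = √(s_p²·(1/7+1/25)) = 3.0428
t = (47.000−59.960)/3.0428 = -4.2593
df = 30
p-value (one-sided, H₁ less) = 0.00009
At α=0.01: p < α → reject H₀

reject H₀: yes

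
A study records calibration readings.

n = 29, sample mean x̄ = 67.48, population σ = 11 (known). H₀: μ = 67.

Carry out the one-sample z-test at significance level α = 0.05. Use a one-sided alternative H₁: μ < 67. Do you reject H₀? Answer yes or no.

SE = σ/√n = 11/√29 = 2.0426
z = (x̄−μ₀)/SE = (67.48−67)/2.0426 = 0.2350
p-value (one-sided, H₁ less) = 0.59289
At α=0.05: p ≥ α → fail to reject H₀

reject H₀: no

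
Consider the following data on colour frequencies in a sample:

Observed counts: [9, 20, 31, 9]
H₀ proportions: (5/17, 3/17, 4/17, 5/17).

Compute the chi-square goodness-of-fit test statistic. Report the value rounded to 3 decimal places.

n = 69; E_i = n·p_i = [20.29, 12.18, 16.24, 20.29]
χ² = (9−20.29)²/20.29 + (20−12.18)²/12.18 + (31−16.24)²/16.24 + (9−20.29)²/20.29 = 31.0249
df = 3

test statistic = 31.025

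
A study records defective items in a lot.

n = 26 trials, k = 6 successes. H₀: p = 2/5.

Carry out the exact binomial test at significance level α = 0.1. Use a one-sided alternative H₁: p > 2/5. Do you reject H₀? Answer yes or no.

Exact binomial: n=26, k=6, p₀=2/5=0.4000
P(X≥6) from Σ C(n,i)·p₀^i·(1−p₀)^(n−i)
p-value (one-sided, H₁ greater) = 0.97859
At α=0.1: p ≥ α → fail to reject H₀

reject H₀: no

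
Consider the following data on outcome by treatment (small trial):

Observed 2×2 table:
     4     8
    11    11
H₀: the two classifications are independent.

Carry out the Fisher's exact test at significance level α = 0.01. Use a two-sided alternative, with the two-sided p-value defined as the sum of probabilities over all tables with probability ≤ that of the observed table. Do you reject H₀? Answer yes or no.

reject H₀: no

Margins: r₁=12, r₂=22, c₁=15, c₂=19, n=34
p_obs = C(12,4)·C(22,11)/C(34,15); sum pmf over tables with pmf ≤ p_obs
p-value (two-sided) = 0.47641
At α=0.01: p ≥ α → fail to reject H₀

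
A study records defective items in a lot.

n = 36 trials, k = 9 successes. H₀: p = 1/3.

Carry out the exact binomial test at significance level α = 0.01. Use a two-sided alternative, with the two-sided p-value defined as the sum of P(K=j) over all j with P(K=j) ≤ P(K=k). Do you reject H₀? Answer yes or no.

reject H₀: no

Exact binomial: n=36, k=9, p₀=1/3=0.3333
P(X=j) = C(n,j)·p₀^j·(1−p₀)^(n−j); p = Σ P(X=j) over j with P(X=j) ≤ P(X=9)
p-value (two-sided) = 0.37690
At α=0.01: p ≥ α → fail to reject H₀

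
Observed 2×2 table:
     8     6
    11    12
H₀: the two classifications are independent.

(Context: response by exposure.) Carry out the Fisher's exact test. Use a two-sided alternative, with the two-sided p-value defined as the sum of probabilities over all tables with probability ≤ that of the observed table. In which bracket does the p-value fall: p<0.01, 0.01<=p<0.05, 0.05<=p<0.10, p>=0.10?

p-value bracket: p>=0.10

Margins: r₁=14, r₂=23, c₁=19, c₂=18, n=37
p_obs = C(14,8)·C(23,11)/C(37,19); sum pmf over tables with pmf ≤ p_obs
p-value (two-sided) = 0.73743
→ bracket: p>=0.10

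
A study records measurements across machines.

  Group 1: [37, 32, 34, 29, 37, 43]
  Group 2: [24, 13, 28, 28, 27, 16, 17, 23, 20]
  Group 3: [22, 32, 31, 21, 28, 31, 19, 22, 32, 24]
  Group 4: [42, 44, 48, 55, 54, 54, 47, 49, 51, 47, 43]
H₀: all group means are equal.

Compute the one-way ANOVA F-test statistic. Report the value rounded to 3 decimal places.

Group means [35.33, 21.78, 26.20, 48.55], grand mean 33.444
SSB = Σnᵢ(x̄ᵢ−x̄)² = 4279.673; SSW = ΣΣ(x−x̄ᵢ)² = 807.216
MSB = 4279.673/3 = 1426.5576; MSW = 807.216/32 = 25.2255
F = MSB/MSW = 56.5522
df = (3, 32)

test statistic = 56.552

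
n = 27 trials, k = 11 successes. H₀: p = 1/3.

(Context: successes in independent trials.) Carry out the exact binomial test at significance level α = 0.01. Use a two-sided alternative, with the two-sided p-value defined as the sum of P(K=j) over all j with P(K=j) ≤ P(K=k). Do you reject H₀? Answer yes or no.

reject H₀: no

Exact binomial: n=27, k=11, p₀=1/3=0.3333
P(X=j) = C(n,j)·p₀^j·(1−p₀)^(n−j); p = Σ P(X=j) over j with P(X=j) ≤ P(X=11)
p-value (two-sided) = 0.41913
At α=0.01: p ≥ α → fail to reject H₀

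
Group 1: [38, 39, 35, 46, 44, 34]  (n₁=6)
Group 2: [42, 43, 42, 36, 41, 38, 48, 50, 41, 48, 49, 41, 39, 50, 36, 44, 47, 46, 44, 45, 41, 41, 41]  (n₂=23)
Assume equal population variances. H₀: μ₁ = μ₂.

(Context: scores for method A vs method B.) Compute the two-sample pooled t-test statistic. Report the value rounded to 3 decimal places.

x̄₁=39.333, s₁=4.803, n₁=6
x̄₂=43.174, s₂=4.152, n₂=23
s_p² = [5·4.803² + 22·4.152²]/27 = 18.3199
SE = √(s_p²·(1/6+1/23)) = 1.9621
t = (39.333−43.174)/1.9621 = -1.9574
df = 27

test statistic = -1.957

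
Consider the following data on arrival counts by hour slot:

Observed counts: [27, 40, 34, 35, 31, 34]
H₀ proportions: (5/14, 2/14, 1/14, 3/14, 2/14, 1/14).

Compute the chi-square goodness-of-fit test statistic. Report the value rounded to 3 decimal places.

n = 201; E_i = n·p_i = [71.79, 28.71, 14.36, 43.07, 28.71, 14.36]
χ² = (27−71.79)²/71.79 + (40−28.71)²/28.71 + (34−14.36)²/14.36 + (35−43.07)²/43.07 + (31−28.71)²/28.71 + (34−14.36)²/14.36 = 87.8202
df = 5

test statistic = 87.820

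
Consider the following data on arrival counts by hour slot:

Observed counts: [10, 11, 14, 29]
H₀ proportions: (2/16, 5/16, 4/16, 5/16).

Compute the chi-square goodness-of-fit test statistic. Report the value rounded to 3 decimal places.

n = 64; E_i = n·p_i = [8.00, 20.00, 16.00, 20.00]
χ² = (10−8.00)²/8.00 + (11−20.00)²/20.00 + (14−16.00)²/16.00 + (29−20.00)²/20.00 = 8.8500
df = 3

test statistic = 8.850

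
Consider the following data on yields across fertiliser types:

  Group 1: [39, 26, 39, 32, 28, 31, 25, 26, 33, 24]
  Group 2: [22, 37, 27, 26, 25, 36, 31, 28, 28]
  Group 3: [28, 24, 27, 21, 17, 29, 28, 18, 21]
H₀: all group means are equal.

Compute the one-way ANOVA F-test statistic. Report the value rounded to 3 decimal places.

Group means [30.30, 28.89, 23.67], grand mean 27.714
SSB = Σnᵢ(x̄ᵢ−x̄)² = 226.725; SSW = ΣΣ(x−x̄ᵢ)² = 636.989
MSB = 226.725/2 = 113.3627; MSW = 636.989/25 = 25.4796
F = MSB/MSW = 4.4492
df = (2, 25)

test statistic = 4.449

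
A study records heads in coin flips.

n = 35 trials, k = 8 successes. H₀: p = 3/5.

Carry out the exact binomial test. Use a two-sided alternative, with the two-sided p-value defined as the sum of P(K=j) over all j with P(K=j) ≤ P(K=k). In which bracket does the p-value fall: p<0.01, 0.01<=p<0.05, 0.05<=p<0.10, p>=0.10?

p-value bracket: p<0.01

Exact binomial: n=35, k=8, p₀=3/5=0.6000
P(X=j) = C(n,j)·p₀^j·(1−p₀)^(n−j); p = Σ P(X=j) over j with P(X=j) ≤ P(X=8)
p-value (two-sided) = 0.00001
→ bracket: p<0.01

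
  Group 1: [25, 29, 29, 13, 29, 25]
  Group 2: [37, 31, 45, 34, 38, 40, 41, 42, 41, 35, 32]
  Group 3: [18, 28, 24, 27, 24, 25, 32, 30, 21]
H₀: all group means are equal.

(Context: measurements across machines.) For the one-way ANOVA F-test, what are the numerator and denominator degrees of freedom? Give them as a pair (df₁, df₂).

k = 3 groups, N = 26 total
df = (k−1, N−k) = (3−1, 26−3) = (2, 23)

degrees of freedom = [2, 23]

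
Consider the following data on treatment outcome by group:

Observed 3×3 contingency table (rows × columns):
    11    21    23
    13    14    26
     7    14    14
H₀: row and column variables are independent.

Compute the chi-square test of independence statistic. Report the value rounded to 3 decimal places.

test statistic = 2.345

Row totals [55, 53, 35], col totals [31, 49, 63], n=143
χ² = (11−11.92)²/11.92 + (21−18.85)²/18.85 + (23−24.23)²/24.23 + (13−11.49)²/11.49 + (14−18.16)²/18.16 + (26−23.35)²/23.35 + (7−7.59)²/7.59 + (14−11.99)²/11.99 + (14−15.42)²/15.42 = 2.3449
df = 4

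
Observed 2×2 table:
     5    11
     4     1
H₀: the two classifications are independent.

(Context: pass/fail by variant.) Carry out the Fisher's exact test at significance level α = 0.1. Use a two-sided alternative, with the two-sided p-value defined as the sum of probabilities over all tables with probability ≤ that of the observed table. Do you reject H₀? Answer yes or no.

Margins: r₁=16, r₂=5, c₁=9, c₂=12, n=21
p_obs = C(16,5)·C(5,4)/C(21,9); sum pmf over tables with pmf ≤ p_obs
p-value (two-sided) = 0.11942
At α=0.1: p ≥ α → fail to reject H₀

reject H₀: no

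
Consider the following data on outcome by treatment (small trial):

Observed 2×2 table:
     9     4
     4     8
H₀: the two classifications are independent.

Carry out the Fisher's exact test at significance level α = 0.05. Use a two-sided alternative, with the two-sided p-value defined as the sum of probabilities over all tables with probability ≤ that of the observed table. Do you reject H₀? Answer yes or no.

Margins: r₁=13, r₂=12, c₁=13, c₂=12, n=25
p_obs = C(13,9)·C(12,4)/C(25,13); sum pmf over tables with pmf ≤ p_obs
p-value (two-sided) = 0.11524
At α=0.05: p ≥ α → fail to reject H₀

reject H₀: no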